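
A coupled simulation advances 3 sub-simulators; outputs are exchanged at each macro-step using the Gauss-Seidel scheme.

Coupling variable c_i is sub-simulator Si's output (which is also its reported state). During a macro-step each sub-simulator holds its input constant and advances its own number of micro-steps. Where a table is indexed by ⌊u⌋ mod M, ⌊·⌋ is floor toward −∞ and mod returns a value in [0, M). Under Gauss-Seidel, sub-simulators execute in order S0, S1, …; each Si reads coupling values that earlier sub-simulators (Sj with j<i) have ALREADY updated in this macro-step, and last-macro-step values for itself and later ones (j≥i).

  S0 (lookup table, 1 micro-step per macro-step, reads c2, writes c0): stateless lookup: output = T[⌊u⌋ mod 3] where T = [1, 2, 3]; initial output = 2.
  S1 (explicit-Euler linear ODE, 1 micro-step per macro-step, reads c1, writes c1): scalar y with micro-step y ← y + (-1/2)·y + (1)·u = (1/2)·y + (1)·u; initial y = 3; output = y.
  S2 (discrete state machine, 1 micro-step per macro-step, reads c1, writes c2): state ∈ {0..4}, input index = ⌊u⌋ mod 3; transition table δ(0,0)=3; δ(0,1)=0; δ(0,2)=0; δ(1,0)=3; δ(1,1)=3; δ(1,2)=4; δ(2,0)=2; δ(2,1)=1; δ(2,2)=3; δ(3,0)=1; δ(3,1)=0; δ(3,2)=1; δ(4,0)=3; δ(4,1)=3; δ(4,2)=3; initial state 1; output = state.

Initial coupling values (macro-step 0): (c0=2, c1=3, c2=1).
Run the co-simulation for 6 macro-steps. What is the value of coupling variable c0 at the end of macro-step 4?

macro 1: S0 reads c2=1 → after 1×micro: 2; S1 reads c1=3 → after 1×micro: 9/2; S2 reads c1=9/2 → after 1×micro: 3 ⇒ (c0=2, c1=9/2, c2=3)
macro 2: S0 reads c2=3 → after 1×micro: 1; S1 reads c1=9/2 → after 1×micro: 27/4; S2 reads c1=27/4 → after 1×micro: 1 ⇒ (c0=1, c1=27/4, c2=1)
macro 3: S0 reads c2=1 → after 1×micro: 2; S1 reads c1=27/4 → after 1×micro: 81/8; S2 reads c1=81/8 → after 1×micro: 3 ⇒ (c0=2, c1=81/8, c2=3)
macro 4: S0 reads c2=3 → after 1×micro: 1; S1 reads c1=81/8 → after 1×micro: 243/16; S2 reads c1=243/16 → after 1×micro: 1 ⇒ (c0=1, c1=243/16, c2=1)
macro 5: S0 reads c2=1 → after 1×micro: 2; S1 reads c1=243/16 → after 1×micro: 729/32; S2 reads c1=729/32 → after 1×micro: 3 ⇒ (c0=2, c1=729/32, c2=3)
macro 6: S0 reads c2=3 → after 1×micro: 1; S1 reads c1=729/32 → after 1×micro: 2187/64; S2 reads c1=2187/64 → after 1×micro: 0 ⇒ (c0=1, c1=2187/64, c2=0)

c0 at macro-step 4 = 1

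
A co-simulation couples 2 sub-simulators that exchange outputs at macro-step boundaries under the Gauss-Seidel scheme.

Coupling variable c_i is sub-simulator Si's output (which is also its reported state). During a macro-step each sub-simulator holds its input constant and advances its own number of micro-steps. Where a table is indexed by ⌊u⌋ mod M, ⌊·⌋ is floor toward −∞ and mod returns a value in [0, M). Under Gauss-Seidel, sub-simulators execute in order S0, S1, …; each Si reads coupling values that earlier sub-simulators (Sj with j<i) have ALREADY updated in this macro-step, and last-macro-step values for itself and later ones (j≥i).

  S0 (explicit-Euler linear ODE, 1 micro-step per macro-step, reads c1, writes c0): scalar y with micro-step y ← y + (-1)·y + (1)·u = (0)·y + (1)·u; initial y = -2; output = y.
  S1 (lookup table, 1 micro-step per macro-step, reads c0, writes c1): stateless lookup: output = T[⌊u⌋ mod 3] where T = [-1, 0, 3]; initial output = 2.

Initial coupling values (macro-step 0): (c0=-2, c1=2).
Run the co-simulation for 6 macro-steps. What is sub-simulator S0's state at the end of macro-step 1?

macro 1: S0 reads c1=2 → after 1×micro: 2; S1 reads c0=2 → after 1×micro: 3 ⇒ (c0=2, c1=3)
macro 2: S0 reads c1=3 → after 1×micro: 3; S1 reads c0=3 → after 1×micro: -1 ⇒ (c0=3, c1=-1)
macro 3: S0 reads c1=-1 → after 1×micro: -1; S1 reads c0=-1 → after 1×micro: 3 ⇒ (c0=-1, c1=3)
macro 4: S0 reads c1=3 → after 1×micro: 3; S1 reads c0=3 → after 1×micro: -1 ⇒ (c0=3, c1=-1)
macro 5: S0 reads c1=-1 → after 1×micro: -1; S1 reads c0=-1 → after 1×micro: 3 ⇒ (c0=-1, c1=3)
macro 6: S0 reads c1=3 → after 1×micro: 3; S1 reads c0=3 → after 1×micro: -1 ⇒ (c0=3, c1=-1)

S0 state at macro-step 1 = 2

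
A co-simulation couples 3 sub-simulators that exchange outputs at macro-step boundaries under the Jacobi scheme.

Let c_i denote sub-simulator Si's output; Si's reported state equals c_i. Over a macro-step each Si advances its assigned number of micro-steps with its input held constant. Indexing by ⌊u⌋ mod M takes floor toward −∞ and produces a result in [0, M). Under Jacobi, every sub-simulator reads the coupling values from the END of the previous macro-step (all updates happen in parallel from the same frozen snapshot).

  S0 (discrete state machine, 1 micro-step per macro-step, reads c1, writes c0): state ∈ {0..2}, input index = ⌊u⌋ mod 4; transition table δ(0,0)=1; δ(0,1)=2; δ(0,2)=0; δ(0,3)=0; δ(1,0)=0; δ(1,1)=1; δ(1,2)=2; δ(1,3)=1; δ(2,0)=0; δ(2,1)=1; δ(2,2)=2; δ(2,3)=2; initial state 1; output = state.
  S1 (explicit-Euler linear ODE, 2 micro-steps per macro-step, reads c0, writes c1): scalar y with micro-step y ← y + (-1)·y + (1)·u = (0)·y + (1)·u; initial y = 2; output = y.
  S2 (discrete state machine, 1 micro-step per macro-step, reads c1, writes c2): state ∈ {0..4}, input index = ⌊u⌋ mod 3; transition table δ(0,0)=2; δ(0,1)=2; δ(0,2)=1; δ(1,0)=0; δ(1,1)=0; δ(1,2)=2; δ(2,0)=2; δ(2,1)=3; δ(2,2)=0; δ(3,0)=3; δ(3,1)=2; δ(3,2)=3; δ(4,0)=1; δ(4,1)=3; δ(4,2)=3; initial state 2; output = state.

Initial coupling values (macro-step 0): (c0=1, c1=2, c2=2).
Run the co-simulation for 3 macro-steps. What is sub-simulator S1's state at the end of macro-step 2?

macro 1: S0 reads c1=2 → after 1×micro: 2; S1 reads c0=1 → after 2×micro: 1; S2 reads c1=2 → after 1×micro: 0 ⇒ (c0=2, c1=1, c2=0)
macro 2: S0 reads c1=1 → after 1×micro: 1; S1 reads c0=2 → after 2×micro: 2; S2 reads c1=1 → after 1×micro: 2 ⇒ (c0=1, c1=2, c2=2)
macro 3: S0 reads c1=2 → after 1×micro: 2; S1 reads c0=1 → after 2×micro: 1; S2 reads c1=2 → after 1×micro: 0 ⇒ (c0=2, c1=1, c2=0)

S1 state at macro-step 2 = 2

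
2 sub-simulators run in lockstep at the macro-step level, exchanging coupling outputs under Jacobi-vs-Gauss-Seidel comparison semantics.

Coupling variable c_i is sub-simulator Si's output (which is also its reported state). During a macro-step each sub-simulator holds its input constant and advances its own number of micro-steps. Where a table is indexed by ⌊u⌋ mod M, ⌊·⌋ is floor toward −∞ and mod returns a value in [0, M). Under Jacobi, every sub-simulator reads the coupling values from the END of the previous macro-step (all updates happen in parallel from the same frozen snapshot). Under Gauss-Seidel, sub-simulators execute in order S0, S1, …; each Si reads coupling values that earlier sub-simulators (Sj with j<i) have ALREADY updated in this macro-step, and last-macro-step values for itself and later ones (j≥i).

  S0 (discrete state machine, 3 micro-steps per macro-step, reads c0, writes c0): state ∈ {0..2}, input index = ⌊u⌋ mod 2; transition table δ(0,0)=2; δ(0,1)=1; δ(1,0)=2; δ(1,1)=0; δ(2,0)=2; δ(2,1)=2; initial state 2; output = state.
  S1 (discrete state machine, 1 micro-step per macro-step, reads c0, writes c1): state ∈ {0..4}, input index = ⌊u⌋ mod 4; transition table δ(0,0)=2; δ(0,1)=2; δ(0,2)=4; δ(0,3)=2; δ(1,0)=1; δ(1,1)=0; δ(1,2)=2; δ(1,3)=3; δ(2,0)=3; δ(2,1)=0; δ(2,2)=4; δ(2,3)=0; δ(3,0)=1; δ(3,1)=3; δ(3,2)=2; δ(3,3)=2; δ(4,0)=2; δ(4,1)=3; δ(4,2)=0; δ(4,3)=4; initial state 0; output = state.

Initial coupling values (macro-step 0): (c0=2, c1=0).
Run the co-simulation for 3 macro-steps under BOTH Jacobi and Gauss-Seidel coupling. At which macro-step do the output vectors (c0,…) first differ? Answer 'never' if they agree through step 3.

[Jacobi] macro 1: S0 reads c0=2 → after 3×micro: 2; S1 reads c0=2 → after 1×micro: 4 ⇒ (c0=2, c1=4)
[Jacobi] macro 2: S0 reads c0=2 → after 3×micro: 2; S1 reads c0=2 → after 1×micro: 0 ⇒ (c0=2, c1=0)
[Jacobi] macro 3: S0 reads c0=2 → after 3×micro: 2; S1 reads c0=2 → after 1×micro: 4 ⇒ (c0=2, c1=4)
[Gauss-Seidel] macro 1: S0 reads c0=2 → after 3×micro: 2; S1 reads c0=2 → after 1×micro: 4 ⇒ (c0=2, c1=4)
[Gauss-Seidel] macro 2: S0 reads c0=2 → after 3×micro: 2; S1 reads c0=2 → after 1×micro: 0 ⇒ (c0=2, c1=0)
[Gauss-Seidel] macro 3: S0 reads c0=2 → after 3×micro: 2; S1 reads c0=2 → after 1×micro: 4 ⇒ (c0=2, c1=4)

first divergence at macro-step: never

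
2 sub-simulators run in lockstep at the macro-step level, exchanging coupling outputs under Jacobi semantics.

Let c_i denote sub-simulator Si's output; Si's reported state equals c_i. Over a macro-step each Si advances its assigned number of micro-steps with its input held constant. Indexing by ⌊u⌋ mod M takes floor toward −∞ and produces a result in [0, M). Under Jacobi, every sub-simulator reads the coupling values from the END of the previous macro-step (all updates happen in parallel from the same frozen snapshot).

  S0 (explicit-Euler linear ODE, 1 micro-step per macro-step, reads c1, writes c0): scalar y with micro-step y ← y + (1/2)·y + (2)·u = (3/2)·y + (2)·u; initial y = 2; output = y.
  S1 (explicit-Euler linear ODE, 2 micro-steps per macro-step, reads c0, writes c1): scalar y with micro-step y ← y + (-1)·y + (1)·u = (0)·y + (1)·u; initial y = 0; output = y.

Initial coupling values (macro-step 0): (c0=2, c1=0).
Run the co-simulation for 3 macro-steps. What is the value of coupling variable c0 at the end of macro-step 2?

c0 at macro-step 2 = 17/2

macro 1: S0 reads c1=0 → after 1×micro: 3; S1 reads c0=2 → after 2×micro: 2 ⇒ (c0=3, c1=2)
macro 2: S0 reads c1=2 → after 1×micro: 17/2; S1 reads c0=3 → after 2×micro: 3 ⇒ (c0=17/2, c1=3)
macro 3: S0 reads c1=3 → after 1×micro: 75/4; S1 reads c0=17/2 → after 2×micro: 17/2 ⇒ (c0=75/4, c1=17/2)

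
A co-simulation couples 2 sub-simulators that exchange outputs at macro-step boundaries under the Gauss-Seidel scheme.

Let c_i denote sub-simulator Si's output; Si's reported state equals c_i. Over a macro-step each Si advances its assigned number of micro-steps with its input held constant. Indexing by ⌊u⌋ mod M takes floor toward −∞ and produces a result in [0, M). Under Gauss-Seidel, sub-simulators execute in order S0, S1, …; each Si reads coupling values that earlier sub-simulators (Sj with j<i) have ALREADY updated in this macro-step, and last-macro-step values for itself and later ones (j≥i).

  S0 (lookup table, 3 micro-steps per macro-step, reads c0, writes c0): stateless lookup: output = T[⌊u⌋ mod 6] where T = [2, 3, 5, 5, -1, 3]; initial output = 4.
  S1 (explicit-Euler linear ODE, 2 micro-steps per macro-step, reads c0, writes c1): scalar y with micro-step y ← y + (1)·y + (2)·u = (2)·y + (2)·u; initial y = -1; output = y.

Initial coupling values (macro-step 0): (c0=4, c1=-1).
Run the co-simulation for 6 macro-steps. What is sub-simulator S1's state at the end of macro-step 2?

macro 1: S0 reads c0=4 → after 3×micro: -1; S1 reads c0=-1 → after 2×micro: -10 ⇒ (c0=-1, c1=-10)
macro 2: S0 reads c0=-1 → after 3×micro: 3; S1 reads c0=3 → after 2×micro: -22 ⇒ (c0=3, c1=-22)
macro 3: S0 reads c0=3 → after 3×micro: 5; S1 reads c0=5 → after 2×micro: -58 ⇒ (c0=5, c1=-58)
macro 4: S0 reads c0=5 → after 3×micro: 3; S1 reads c0=3 → after 2×micro: -214 ⇒ (c0=3, c1=-214)
macro 5: S0 reads c0=3 → after 3×micro: 5; S1 reads c0=5 → after 2×micro: -826 ⇒ (c0=5, c1=-826)
macro 6: S0 reads c0=5 → after 3×micro: 3; S1 reads c0=3 → after 2×micro: -3286 ⇒ (c0=3, c1=-3286)

S1 state at macro-step 2 = -22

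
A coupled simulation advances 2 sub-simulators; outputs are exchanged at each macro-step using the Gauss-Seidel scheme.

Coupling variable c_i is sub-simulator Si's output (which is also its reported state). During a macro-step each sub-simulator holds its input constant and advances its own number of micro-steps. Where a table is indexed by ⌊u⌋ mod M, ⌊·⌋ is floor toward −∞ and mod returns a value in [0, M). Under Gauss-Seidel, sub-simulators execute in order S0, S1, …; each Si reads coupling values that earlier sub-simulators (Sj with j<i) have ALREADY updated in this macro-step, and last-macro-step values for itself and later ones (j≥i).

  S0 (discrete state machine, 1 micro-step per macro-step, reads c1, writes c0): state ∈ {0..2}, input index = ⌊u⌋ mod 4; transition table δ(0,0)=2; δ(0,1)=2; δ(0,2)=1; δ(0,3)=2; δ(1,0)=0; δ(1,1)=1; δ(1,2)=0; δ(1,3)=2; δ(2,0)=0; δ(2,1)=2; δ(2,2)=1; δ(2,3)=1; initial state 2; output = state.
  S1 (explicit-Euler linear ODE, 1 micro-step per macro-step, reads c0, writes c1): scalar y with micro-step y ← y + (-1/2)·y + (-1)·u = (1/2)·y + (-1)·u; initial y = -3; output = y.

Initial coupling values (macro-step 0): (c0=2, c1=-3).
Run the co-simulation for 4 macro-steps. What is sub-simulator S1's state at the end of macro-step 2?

macro 1: S0 reads c1=-3 → after 1×micro: 2; S1 reads c0=2 → after 1×micro: -7/2 ⇒ (c0=2, c1=-7/2)
macro 2: S0 reads c1=-7/2 → after 1×micro: 0; S1 reads c0=0 → after 1×micro: -7/4 ⇒ (c0=0, c1=-7/4)
macro 3: S0 reads c1=-7/4 → after 1×micro: 1; S1 reads c0=1 → after 1×micro: -15/8 ⇒ (c0=1, c1=-15/8)
macro 4: S0 reads c1=-15/8 → after 1×micro: 0; S1 reads c0=0 → after 1×micro: -15/16 ⇒ (c0=0, c1=-15/16)

S1 state at macro-step 2 = -7/4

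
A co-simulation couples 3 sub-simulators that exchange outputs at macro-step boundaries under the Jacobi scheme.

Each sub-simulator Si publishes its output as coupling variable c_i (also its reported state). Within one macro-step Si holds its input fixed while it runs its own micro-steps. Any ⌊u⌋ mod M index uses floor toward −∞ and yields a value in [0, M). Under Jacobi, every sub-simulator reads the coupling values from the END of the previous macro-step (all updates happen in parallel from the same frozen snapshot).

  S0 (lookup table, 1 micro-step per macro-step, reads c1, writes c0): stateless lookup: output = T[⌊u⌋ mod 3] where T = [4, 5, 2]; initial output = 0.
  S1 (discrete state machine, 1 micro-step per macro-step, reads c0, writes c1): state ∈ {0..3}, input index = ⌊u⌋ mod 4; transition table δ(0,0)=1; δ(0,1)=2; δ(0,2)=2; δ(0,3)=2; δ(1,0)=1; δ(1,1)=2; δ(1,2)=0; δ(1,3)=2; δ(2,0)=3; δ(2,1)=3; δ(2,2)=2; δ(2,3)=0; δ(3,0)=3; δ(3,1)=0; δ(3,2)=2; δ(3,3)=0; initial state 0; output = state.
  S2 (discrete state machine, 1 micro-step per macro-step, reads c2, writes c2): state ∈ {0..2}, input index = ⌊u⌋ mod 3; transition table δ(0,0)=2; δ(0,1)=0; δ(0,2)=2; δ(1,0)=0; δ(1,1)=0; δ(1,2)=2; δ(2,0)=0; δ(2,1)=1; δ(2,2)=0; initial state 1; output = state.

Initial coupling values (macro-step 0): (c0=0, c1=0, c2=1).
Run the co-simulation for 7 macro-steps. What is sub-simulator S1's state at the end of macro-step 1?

macro 1: S0 reads c1=0 → after 1×micro: 4; S1 reads c0=0 → after 1×micro: 1; S2 reads c2=1 → after 1×micro: 0 ⇒ (c0=4, c1=1, c2=0)
macro 2: S0 reads c1=1 → after 1×micro: 5; S1 reads c0=4 → after 1×micro: 1; S2 reads c2=0 → after 1×micro: 2 ⇒ (c0=5, c1=1, c2=2)
macro 3: S0 reads c1=1 → after 1×micro: 5; S1 reads c0=5 → after 1×micro: 2; S2 reads c2=2 → after 1×micro: 0 ⇒ (c0=5, c1=2, c2=0)
macro 4: S0 reads c1=2 → after 1×micro: 2; S1 reads c0=5 → after 1×micro: 3; S2 reads c2=0 → after 1×micro: 2 ⇒ (c0=2, c1=3, c2=2)
macro 5: S0 reads c1=3 → after 1×micro: 4; S1 reads c0=2 → after 1×micro: 2; S2 reads c2=2 → after 1×micro: 0 ⇒ (c0=4, c1=2, c2=0)
macro 6: S0 reads c1=2 → after 1×micro: 2; S1 reads c0=4 → after 1×micro: 3; S2 reads c2=0 → after 1×micro: 2 ⇒ (c0=2, c1=3, c2=2)
macro 7: S0 reads c1=3 → after 1×micro: 4; S1 reads c0=2 → after 1×micro: 2; S2 reads c2=2 → after 1×micro: 0 ⇒ (c0=4, c1=2, c2=0)

S1 state at macro-step 1 = 1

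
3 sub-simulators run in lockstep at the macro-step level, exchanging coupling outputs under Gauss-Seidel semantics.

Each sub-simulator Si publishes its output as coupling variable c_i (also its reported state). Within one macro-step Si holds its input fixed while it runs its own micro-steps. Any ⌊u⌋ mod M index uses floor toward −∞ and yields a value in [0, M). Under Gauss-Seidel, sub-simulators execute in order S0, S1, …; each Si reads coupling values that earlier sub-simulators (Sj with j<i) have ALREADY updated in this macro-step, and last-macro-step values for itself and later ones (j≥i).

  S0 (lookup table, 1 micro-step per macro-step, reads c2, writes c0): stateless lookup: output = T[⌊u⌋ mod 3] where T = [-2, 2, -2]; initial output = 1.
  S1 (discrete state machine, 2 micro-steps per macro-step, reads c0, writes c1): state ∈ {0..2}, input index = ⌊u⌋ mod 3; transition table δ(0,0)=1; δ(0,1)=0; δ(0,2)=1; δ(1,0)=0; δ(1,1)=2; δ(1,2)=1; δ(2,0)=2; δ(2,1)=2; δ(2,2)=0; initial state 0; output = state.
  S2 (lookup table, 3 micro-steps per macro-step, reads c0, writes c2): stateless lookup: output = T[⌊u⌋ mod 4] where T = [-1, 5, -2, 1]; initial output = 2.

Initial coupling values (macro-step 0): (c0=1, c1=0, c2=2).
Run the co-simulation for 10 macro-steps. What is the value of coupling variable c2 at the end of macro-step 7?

c2 at macro-step 7 = -2

macro 1: S0 reads c2=2 → after 1×micro: -2; S1 reads c0=-2 → after 2×micro: 0; S2 reads c0=-2 → after 3×micro: -2 ⇒ (c0=-2, c1=0, c2=-2)
macro 2: S0 reads c2=-2 → after 1×micro: 2; S1 reads c0=2 → after 2×micro: 1; S2 reads c0=2 → after 3×micro: -2 ⇒ (c0=2, c1=1, c2=-2)
macro 3: S0 reads c2=-2 → after 1×micro: 2; S1 reads c0=2 → after 2×micro: 1; S2 reads c0=2 → after 3×micro: -2 ⇒ (c0=2, c1=1, c2=-2)
macro 4: S0 reads c2=-2 → after 1×micro: 2; S1 reads c0=2 → after 2×micro: 1; S2 reads c0=2 → after 3×micro: -2 ⇒ (c0=2, c1=1, c2=-2)
macro 5: S0 reads c2=-2 → after 1×micro: 2; S1 reads c0=2 → after 2×micro: 1; S2 reads c0=2 → after 3×micro: -2 ⇒ (c0=2, c1=1, c2=-2)
macro 6: S0 reads c2=-2 → after 1×micro: 2; S1 reads c0=2 → after 2×micro: 1; S2 reads c0=2 → after 3×micro: -2 ⇒ (c0=2, c1=1, c2=-2)
macro 7: S0 reads c2=-2 → after 1×micro: 2; S1 reads c0=2 → after 2×micro: 1; S2 reads c0=2 → after 3×micro: -2 ⇒ (c0=2, c1=1, c2=-2)
macro 8: S0 reads c2=-2 → after 1×micro: 2; S1 reads c0=2 → after 2×micro: 1; S2 reads c0=2 → after 3×micro: -2 ⇒ (c0=2, c1=1, c2=-2)
macro 9: S0 reads c2=-2 → after 1×micro: 2; S1 reads c0=2 → after 2×micro: 1; S2 reads c0=2 → after 3×micro: -2 ⇒ (c0=2, c1=1, c2=-2)
macro 10: S0 reads c2=-2 → after 1×micro: 2; S1 reads c0=2 → after 2×micro: 1; S2 reads c0=2 → after 3×micro: -2 ⇒ (c0=2, c1=1, c2=-2)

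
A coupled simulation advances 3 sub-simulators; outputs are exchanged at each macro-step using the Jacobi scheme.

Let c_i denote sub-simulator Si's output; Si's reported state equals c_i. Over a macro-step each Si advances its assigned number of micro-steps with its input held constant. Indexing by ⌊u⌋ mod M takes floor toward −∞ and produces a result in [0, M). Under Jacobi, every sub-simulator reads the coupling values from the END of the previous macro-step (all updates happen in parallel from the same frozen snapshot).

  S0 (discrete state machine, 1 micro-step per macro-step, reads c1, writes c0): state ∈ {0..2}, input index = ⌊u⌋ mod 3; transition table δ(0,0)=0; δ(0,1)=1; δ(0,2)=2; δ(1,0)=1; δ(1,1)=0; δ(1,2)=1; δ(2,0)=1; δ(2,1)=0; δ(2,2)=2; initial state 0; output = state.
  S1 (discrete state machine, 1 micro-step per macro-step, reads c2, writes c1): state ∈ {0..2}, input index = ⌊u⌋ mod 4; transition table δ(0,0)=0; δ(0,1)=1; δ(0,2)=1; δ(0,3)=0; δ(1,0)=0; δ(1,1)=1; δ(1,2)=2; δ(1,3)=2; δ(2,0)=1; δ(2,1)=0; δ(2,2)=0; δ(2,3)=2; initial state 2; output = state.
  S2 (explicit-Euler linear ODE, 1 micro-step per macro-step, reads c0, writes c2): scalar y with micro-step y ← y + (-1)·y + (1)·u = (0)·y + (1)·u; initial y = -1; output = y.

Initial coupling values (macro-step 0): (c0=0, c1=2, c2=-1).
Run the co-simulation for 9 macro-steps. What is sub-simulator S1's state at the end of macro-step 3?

S1 state at macro-step 3 = 2

macro 1: S0 reads c1=2 → after 1×micro: 2; S1 reads c2=-1 → after 1×micro: 2; S2 reads c0=0 → after 1×micro: 0 ⇒ (c0=2, c1=2, c2=0)
macro 2: S0 reads c1=2 → after 1×micro: 2; S1 reads c2=0 → after 1×micro: 1; S2 reads c0=2 → after 1×micro: 2 ⇒ (c0=2, c1=1, c2=2)
macro 3: S0 reads c1=1 → after 1×micro: 0; S1 reads c2=2 → after 1×micro: 2; S2 reads c0=2 → after 1×micro: 2 ⇒ (c0=0, c1=2, c2=2)
macro 4: S0 reads c1=2 → after 1×micro: 2; S1 reads c2=2 → after 1×micro: 0; S2 reads c0=0 → after 1×micro: 0 ⇒ (c0=2, c1=0, c2=0)
macro 5: S0 reads c1=0 → after 1×micro: 1; S1 reads c2=0 → after 1×micro: 0; S2 reads c0=2 → after 1×micro: 2 ⇒ (c0=1, c1=0, c2=2)
macro 6: S0 reads c1=0 → after 1×micro: 1; S1 reads c2=2 → after 1×micro: 1; S2 reads c0=1 → after 1×micro: 1 ⇒ (c0=1, c1=1, c2=1)
macro 7: S0 reads c1=1 → after 1×micro: 0; S1 reads c2=1 → after 1×micro: 1; S2 reads c0=1 → after 1×micro: 1 ⇒ (c0=0, c1=1, c2=1)
macro 8: S0 reads c1=1 → after 1×micro: 1; S1 reads c2=1 → after 1×micro: 1; S2 reads c0=0 → after 1×micro: 0 ⇒ (c0=1, c1=1, c2=0)
macro 9: S0 reads c1=1 → after 1×micro: 0; S1 reads c2=0 → after 1×micro: 0; S2 reads c0=1 → after 1×micro: 1 ⇒ (c0=0, c1=0, c2=1)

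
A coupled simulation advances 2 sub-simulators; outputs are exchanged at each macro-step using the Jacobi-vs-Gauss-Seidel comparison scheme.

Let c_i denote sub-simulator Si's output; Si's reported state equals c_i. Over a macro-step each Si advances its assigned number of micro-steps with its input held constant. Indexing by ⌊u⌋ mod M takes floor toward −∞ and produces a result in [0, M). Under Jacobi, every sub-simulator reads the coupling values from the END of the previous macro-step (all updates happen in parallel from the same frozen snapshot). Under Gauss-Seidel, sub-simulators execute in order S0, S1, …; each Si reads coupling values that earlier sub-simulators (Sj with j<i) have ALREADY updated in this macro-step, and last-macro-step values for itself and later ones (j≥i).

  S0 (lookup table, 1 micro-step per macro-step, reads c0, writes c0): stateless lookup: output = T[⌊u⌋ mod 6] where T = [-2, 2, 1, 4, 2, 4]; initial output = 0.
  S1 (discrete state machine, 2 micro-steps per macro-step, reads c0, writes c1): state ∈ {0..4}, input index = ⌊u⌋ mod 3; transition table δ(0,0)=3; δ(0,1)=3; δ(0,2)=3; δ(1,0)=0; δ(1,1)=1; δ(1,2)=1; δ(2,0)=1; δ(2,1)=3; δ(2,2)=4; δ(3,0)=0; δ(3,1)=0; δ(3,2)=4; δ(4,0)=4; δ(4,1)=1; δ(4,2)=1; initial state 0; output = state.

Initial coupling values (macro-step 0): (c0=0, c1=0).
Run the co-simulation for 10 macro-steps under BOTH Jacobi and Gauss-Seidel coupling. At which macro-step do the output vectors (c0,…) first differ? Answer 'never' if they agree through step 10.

first divergence at macro-step: 2

[Jacobi] macro 1: S0 reads c0=0 → after 1×micro: -2; S1 reads c0=0 → after 2×micro: 0 ⇒ (c0=-2, c1=0)
[Jacobi] macro 2: S0 reads c0=-2 → after 1×micro: 2; S1 reads c0=-2 → after 2×micro: 0 ⇒ (c0=2, c1=0)
[Jacobi] macro 3: S0 reads c0=2 → after 1×micro: 1; S1 reads c0=2 → after 2×micro: 4 ⇒ (c0=1, c1=4)
[Jacobi] macro 4: S0 reads c0=1 → after 1×micro: 2; S1 reads c0=1 → after 2×micro: 1 ⇒ (c0=2, c1=1)
[Jacobi] macro 5: S0 reads c0=2 → after 1×micro: 1; S1 reads c0=2 → after 2×micro: 1 ⇒ (c0=1, c1=1)
[Jacobi] macro 6: S0 reads c0=1 → after 1×micro: 2; S1 reads c0=1 → after 2×micro: 1 ⇒ (c0=2, c1=1)
[Jacobi] macro 7: S0 reads c0=2 → after 1×micro: 1; S1 reads c0=2 → after 2×micro: 1 ⇒ (c0=1, c1=1)
[Jacobi] macro 8: S0 reads c0=1 → after 1×micro: 2; S1 reads c0=1 → after 2×micro: 1 ⇒ (c0=2, c1=1)
[Jacobi] macro 9: S0 reads c0=2 → after 1×micro: 1; S1 reads c0=2 → after 2×micro: 1 ⇒ (c0=1, c1=1)
[Jacobi] macro 10: S0 reads c0=1 → after 1×micro: 2; S1 reads c0=1 → after 2×micro: 1 ⇒ (c0=2, c1=1)
[Gauss-Seidel] macro 1: S0 reads c0=0 → after 1×micro: -2; S1 reads c0=-2 → after 2×micro: 0 ⇒ (c0=-2, c1=0)
[Gauss-Seidel] macro 2: S0 reads c0=-2 → after 1×micro: 2; S1 reads c0=2 → after 2×micro: 4 ⇒ (c0=2, c1=4)
[Gauss-Seidel] macro 3: S0 reads c0=2 → after 1×micro: 1; S1 reads c0=1 → after 2×micro: 1 ⇒ (c0=1, c1=1)
[Gauss-Seidel] macro 4: S0 reads c0=1 → after 1×micro: 2; S1 reads c0=2 → after 2×micro: 1 ⇒ (c0=2, c1=1)
[Gauss-Seidel] macro 5: S0 reads c0=2 → after 1×micro: 1; S1 reads c0=1 → after 2×micro: 1 ⇒ (c0=1, c1=1)
[Gauss-Seidel] macro 6: S0 reads c0=1 → after 1×micro: 2; S1 reads c0=2 → after 2×micro: 1 ⇒ (c0=2, c1=1)
[Gauss-Seidel] macro 7: S0 reads c0=2 → after 1×micro: 1; S1 reads c0=1 → after 2×micro: 1 ⇒ (c0=1, c1=1)
[Gauss-Seidel] macro 8: S0 reads c0=1 → after 1×micro: 2; S1 reads c0=2 → after 2×micro: 1 ⇒ (c0=2, c1=1)
[Gauss-Seidel] macro 9: S0 reads c0=2 → after 1×micro: 1; S1 reads c0=1 → after 2×micro: 1 ⇒ (c0=1, c1=1)
[Gauss-Seidel] macro 10: S0 reads c0=1 → after 1×micro: 2; S1 reads c0=2 → after 2×micro: 1 ⇒ (c0=2, c1=1)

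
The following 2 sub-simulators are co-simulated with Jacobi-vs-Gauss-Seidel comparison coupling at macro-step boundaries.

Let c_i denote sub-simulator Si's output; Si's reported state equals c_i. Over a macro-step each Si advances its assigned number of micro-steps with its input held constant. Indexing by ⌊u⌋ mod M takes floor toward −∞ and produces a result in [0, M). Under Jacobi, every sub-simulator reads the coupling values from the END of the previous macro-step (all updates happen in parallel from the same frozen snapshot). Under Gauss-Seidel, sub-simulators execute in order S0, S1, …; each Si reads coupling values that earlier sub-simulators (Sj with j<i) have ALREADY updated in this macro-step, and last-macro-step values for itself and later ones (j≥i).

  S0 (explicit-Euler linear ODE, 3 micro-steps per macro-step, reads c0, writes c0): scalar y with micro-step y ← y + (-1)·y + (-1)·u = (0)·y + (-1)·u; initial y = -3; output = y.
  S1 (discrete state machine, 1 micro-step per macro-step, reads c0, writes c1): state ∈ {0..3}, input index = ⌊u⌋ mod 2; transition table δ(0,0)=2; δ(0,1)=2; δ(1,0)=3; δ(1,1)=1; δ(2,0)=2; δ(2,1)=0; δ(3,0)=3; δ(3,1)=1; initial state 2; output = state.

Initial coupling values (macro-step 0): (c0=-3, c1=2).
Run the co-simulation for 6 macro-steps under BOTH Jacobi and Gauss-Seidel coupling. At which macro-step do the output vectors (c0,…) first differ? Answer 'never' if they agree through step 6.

[Jacobi] macro 1: S0 reads c0=-3 → after 3×micro: 3; S1 reads c0=-3 → after 1×micro: 0 ⇒ (c0=3, c1=0)
[Jacobi] macro 2: S0 reads c0=3 → after 3×micro: -3; S1 reads c0=3 → after 1×micro: 2 ⇒ (c0=-3, c1=2)
[Jacobi] macro 3: S0 reads c0=-3 → after 3×micro: 3; S1 reads c0=-3 → after 1×micro: 0 ⇒ (c0=3, c1=0)
[Jacobi] macro 4: S0 reads c0=3 → after 3×micro: -3; S1 reads c0=3 → after 1×micro: 2 ⇒ (c0=-3, c1=2)
[Jacobi] macro 5: S0 reads c0=-3 → after 3×micro: 3; S1 reads c0=-3 → after 1×micro: 0 ⇒ (c0=3, c1=0)
[Jacobi] macro 6: S0 reads c0=3 → after 3×micro: -3; S1 reads c0=3 → after 1×micro: 2 ⇒ (c0=-3, c1=2)
[Gauss-Seidel] macro 1: S0 reads c0=-3 → after 3×micro: 3; S1 reads c0=3 → after 1×micro: 0 ⇒ (c0=3, c1=0)
[Gauss-Seidel] macro 2: S0 reads c0=3 → after 3×micro: -3; S1 reads c0=-3 → after 1×micro: 2 ⇒ (c0=-3, c1=2)
[Gauss-Seidel] macro 3: S0 reads c0=-3 → after 3×micro: 3; S1 reads c0=3 → after 1×micro: 0 ⇒ (c0=3, c1=0)
[Gauss-Seidel] macro 4: S0 reads c0=3 → after 3×micro: -3; S1 reads c0=-3 → after 1×micro: 2 ⇒ (c0=-3, c1=2)
[Gauss-Seidel] macro 5: S0 reads c0=-3 → after 3×micro: 3; S1 reads c0=3 → after 1×micro: 0 ⇒ (c0=3, c1=0)
[Gauss-Seidel] macro 6: S0 reads c0=3 → after 3×micro: -3; S1 reads c0=-3 → after 1×micro: 2 ⇒ (c0=-3, c1=2)

first divergence at macro-step: never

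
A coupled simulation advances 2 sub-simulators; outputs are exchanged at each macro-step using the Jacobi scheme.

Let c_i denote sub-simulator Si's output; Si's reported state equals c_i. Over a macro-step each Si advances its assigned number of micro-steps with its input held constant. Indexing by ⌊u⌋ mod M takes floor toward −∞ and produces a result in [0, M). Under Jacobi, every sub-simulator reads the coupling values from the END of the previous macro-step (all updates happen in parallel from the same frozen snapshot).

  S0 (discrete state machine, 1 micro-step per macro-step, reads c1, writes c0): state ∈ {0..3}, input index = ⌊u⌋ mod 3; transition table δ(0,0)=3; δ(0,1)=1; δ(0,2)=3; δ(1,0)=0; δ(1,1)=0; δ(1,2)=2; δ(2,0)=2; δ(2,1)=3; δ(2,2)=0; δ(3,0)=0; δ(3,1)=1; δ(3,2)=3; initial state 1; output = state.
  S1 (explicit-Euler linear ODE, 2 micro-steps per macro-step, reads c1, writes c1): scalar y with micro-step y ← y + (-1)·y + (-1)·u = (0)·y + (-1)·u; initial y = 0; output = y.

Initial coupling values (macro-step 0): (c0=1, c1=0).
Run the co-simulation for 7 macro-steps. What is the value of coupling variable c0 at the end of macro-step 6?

macro 1: S0 reads c1=0 → after 1×micro: 0; S1 reads c1=0 → after 2×micro: 0 ⇒ (c0=0, c1=0)
macro 2: S0 reads c1=0 → after 1×micro: 3; S1 reads c1=0 → after 2×micro: 0 ⇒ (c0=3, c1=0)
macro 3: S0 reads c1=0 → after 1×micro: 0; S1 reads c1=0 → after 2×micro: 0 ⇒ (c0=0, c1=0)
macro 4: S0 reads c1=0 → after 1×micro: 3; S1 reads c1=0 → after 2×micro: 0 ⇒ (c0=3, c1=0)
macro 5: S0 reads c1=0 → after 1×micro: 0; S1 reads c1=0 → after 2×micro: 0 ⇒ (c0=0, c1=0)
macro 6: S0 reads c1=0 → after 1×micro: 3; S1 reads c1=0 → after 2×micro: 0 ⇒ (c0=3, c1=0)
macro 7: S0 reads c1=0 → after 1×micro: 0; S1 reads c1=0 → after 2×micro: 0 ⇒ (c0=0, c1=0)

c0 at macro-step 6 = 3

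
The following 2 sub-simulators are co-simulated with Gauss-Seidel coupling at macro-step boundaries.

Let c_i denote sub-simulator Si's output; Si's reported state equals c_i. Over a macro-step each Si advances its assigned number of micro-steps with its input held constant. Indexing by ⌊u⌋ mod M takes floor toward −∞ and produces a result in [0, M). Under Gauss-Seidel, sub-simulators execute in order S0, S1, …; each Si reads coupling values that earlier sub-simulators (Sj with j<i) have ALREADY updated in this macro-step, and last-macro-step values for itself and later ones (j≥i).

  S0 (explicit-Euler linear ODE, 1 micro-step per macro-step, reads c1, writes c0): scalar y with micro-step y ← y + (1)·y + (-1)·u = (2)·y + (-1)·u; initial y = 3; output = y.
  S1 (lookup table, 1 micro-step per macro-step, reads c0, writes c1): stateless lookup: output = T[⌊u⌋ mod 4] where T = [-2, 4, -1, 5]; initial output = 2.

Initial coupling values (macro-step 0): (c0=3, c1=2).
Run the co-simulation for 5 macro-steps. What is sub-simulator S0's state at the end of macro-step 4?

macro 1: S0 reads c1=2 → after 1×micro: 4; S1 reads c0=4 → after 1×micro: -2 ⇒ (c0=4, c1=-2)
macro 2: S0 reads c1=-2 → after 1×micro: 10; S1 reads c0=10 → after 1×micro: -1 ⇒ (c0=10, c1=-1)
macro 3: S0 reads c1=-1 → after 1×micro: 21; S1 reads c0=21 → after 1×micro: 4 ⇒ (c0=21, c1=4)
macro 4: S0 reads c1=4 → after 1×micro: 38; S1 reads c0=38 → after 1×micro: -1 ⇒ (c0=38, c1=-1)
macro 5: S0 reads c1=-1 → after 1×micro: 77; S1 reads c0=77 → after 1×micro: 4 ⇒ (c0=77, c1=4)

S0 state at macro-step 4 = 38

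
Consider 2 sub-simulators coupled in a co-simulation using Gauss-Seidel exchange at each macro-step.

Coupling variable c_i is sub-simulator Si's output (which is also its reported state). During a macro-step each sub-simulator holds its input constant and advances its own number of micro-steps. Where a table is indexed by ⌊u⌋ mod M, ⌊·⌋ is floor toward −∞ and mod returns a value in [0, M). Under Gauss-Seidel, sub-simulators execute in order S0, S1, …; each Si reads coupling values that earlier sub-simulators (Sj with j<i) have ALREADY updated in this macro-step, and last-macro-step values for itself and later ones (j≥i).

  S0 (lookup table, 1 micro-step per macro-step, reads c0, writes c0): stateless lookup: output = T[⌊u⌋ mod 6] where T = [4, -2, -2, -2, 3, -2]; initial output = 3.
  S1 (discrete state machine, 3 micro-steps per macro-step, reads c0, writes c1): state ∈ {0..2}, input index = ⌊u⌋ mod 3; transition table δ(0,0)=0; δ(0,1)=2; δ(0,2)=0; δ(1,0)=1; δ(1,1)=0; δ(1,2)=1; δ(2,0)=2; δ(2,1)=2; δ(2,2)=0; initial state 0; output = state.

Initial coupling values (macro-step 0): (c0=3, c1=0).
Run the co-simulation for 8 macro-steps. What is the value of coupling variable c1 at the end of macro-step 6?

c1 at macro-step 6 = 2

macro 1: S0 reads c0=3 → after 1×micro: -2; S1 reads c0=-2 → after 3×micro: 2 ⇒ (c0=-2, c1=2)
macro 2: S0 reads c0=-2 → after 1×micro: 3; S1 reads c0=3 → after 3×micro: 2 ⇒ (c0=3, c1=2)
macro 3: S0 reads c0=3 → after 1×micro: -2; S1 reads c0=-2 → after 3×micro: 2 ⇒ (c0=-2, c1=2)
macro 4: S0 reads c0=-2 → after 1×micro: 3; S1 reads c0=3 → after 3×micro: 2 ⇒ (c0=3, c1=2)
macro 5: S0 reads c0=3 → after 1×micro: -2; S1 reads c0=-2 → after 3×micro: 2 ⇒ (c0=-2, c1=2)
macro 6: S0 reads c0=-2 → after 1×micro: 3; S1 reads c0=3 → after 3×micro: 2 ⇒ (c0=3, c1=2)
macro 7: S0 reads c0=3 → after 1×micro: -2; S1 reads c0=-2 → after 3×micro: 2 ⇒ (c0=-2, c1=2)
macro 8: S0 reads c0=-2 → after 1×micro: 3; S1 reads c0=3 → after 3×micro: 2 ⇒ (c0=3, c1=2)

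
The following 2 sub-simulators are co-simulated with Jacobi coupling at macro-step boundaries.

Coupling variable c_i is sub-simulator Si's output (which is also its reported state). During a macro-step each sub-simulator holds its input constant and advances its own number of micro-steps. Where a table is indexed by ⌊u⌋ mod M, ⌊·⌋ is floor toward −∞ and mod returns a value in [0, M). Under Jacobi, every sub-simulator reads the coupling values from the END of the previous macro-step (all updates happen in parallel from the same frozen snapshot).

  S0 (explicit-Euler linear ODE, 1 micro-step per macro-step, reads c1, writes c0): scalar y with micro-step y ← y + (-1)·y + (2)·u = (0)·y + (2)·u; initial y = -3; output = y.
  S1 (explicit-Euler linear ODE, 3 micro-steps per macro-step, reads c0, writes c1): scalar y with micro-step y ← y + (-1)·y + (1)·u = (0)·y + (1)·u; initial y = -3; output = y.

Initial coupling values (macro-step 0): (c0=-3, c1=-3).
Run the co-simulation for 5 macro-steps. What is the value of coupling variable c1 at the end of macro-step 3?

c1 at macro-step 3 = -6

macro 1: S0 reads c1=-3 → after 1×micro: -6; S1 reads c0=-3 → after 3×micro: -3 ⇒ (c0=-6, c1=-3)
macro 2: S0 reads c1=-3 → after 1×micro: -6; S1 reads c0=-6 → after 3×micro: -6 ⇒ (c0=-6, c1=-6)
macro 3: S0 reads c1=-6 → after 1×micro: -12; S1 reads c0=-6 → after 3×micro: -6 ⇒ (c0=-12, c1=-6)
macro 4: S0 reads c1=-6 → after 1×micro: -12; S1 reads c0=-12 → after 3×micro: -12 ⇒ (c0=-12, c1=-12)
macro 5: S0 reads c1=-12 → after 1×micro: -24; S1 reads c0=-12 → after 3×micro: -12 ⇒ (c0=-24, c1=-12)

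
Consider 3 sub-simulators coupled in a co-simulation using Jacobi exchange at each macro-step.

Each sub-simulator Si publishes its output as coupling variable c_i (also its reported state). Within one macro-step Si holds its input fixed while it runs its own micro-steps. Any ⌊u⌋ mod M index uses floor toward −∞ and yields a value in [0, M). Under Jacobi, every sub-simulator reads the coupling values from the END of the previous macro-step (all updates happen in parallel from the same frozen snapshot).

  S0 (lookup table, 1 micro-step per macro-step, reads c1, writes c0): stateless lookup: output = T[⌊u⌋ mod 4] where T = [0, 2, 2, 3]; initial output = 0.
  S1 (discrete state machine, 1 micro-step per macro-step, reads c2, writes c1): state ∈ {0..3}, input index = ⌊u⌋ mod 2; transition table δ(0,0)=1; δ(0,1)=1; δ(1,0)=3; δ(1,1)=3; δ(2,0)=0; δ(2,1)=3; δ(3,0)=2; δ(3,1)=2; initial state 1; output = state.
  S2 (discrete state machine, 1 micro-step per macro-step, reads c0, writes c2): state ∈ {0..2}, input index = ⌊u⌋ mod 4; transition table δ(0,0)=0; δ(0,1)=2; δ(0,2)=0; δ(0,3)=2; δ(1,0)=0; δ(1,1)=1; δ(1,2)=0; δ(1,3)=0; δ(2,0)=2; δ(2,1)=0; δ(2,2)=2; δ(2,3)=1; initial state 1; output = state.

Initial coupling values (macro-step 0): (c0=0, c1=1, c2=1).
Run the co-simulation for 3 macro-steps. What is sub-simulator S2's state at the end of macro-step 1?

S2 state at macro-step 1 = 0

macro 1: S0 reads c1=1 → after 1×micro: 2; S1 reads c2=1 → after 1×micro: 3; S2 reads c0=0 → after 1×micro: 0 ⇒ (c0=2, c1=3, c2=0)
macro 2: S0 reads c1=3 → after 1×micro: 3; S1 reads c2=0 → after 1×micro: 2; S2 reads c0=2 → after 1×micro: 0 ⇒ (c0=3, c1=2, c2=0)
macro 3: S0 reads c1=2 → after 1×micro: 2; S1 reads c2=0 → after 1×micro: 0; S2 reads c0=3 → after 1×micro: 2 ⇒ (c0=2, c1=0, c2=2)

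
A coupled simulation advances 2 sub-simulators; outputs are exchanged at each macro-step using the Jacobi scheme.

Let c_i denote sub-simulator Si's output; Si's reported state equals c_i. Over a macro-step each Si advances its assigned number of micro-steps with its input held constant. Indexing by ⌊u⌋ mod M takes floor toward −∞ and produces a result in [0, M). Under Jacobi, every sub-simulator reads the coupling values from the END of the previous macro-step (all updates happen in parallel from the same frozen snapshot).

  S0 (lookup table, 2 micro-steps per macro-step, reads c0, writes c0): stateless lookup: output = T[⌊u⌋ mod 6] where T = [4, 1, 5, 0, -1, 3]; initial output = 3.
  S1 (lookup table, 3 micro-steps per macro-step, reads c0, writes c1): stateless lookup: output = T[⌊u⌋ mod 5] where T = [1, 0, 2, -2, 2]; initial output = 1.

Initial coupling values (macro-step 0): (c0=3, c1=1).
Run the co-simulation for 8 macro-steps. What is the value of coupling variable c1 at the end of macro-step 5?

macro 1: S0 reads c0=3 → after 2×micro: 0; S1 reads c0=3 → after 3×micro: -2 ⇒ (c0=0, c1=-2)
macro 2: S0 reads c0=0 → after 2×micro: 4; S1 reads c0=0 → after 3×micro: 1 ⇒ (c0=4, c1=1)
macro 3: S0 reads c0=4 → after 2×micro: -1; S1 reads c0=4 → after 3×micro: 2 ⇒ (c0=-1, c1=2)
macro 4: S0 reads c0=-1 → after 2×micro: 3; S1 reads c0=-1 → after 3×micro: 2 ⇒ (c0=3, c1=2)
macro 5: S0 reads c0=3 → after 2×micro: 0; S1 reads c0=3 → after 3×micro: -2 ⇒ (c0=0, c1=-2)
macro 6: S0 reads c0=0 → after 2×micro: 4; S1 reads c0=0 → after 3×micro: 1 ⇒ (c0=4, c1=1)
macro 7: S0 reads c0=4 → after 2×micro: -1; S1 reads c0=4 → after 3×micro: 2 ⇒ (c0=-1, c1=2)
macro 8: S0 reads c0=-1 → after 2×micro: 3; S1 reads c0=-1 → after 3×micro: 2 ⇒ (c0=3, c1=2)

c1 at macro-step 5 = -2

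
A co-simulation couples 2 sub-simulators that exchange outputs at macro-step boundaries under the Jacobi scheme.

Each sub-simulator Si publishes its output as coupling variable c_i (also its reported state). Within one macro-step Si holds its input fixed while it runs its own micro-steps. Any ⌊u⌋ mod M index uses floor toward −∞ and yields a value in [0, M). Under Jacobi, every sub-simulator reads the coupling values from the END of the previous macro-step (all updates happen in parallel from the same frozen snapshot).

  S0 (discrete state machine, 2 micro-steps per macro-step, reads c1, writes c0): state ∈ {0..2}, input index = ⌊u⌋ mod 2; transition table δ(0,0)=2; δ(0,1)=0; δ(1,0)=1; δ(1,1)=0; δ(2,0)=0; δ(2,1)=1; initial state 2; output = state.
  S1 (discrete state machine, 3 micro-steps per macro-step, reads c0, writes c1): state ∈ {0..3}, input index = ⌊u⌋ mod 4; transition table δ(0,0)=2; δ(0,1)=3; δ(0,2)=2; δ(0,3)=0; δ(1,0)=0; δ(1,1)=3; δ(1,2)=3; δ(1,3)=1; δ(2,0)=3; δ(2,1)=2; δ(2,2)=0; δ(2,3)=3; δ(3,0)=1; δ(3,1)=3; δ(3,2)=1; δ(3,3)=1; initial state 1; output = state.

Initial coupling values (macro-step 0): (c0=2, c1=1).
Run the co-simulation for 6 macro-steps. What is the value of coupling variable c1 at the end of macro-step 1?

macro 1: S0 reads c1=1 → after 2×micro: 0; S1 reads c0=2 → after 3×micro: 3 ⇒ (c0=0, c1=3)
macro 2: S0 reads c1=3 → after 2×micro: 0; S1 reads c0=0 → after 3×micro: 2 ⇒ (c0=0, c1=2)
macro 3: S0 reads c1=2 → after 2×micro: 0; S1 reads c0=0 → after 3×micro: 0 ⇒ (c0=0, c1=0)
macro 4: S0 reads c1=0 → after 2×micro: 0; S1 reads c0=0 → after 3×micro: 1 ⇒ (c0=0, c1=1)
macro 5: S0 reads c1=1 → after 2×micro: 0; S1 reads c0=0 → after 3×micro: 3 ⇒ (c0=0, c1=3)
macro 6: S0 reads c1=3 → after 2×micro: 0; S1 reads c0=0 → after 3×micro: 2 ⇒ (c0=0, c1=2)

c1 at macro-step 1 = 3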